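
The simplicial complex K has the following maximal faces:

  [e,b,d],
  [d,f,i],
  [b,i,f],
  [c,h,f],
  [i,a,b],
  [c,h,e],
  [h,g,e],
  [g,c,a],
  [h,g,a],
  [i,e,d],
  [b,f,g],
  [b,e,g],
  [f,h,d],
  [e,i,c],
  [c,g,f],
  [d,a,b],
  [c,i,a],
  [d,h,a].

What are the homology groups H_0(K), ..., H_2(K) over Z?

H_0 ≅ Z,  H_1 ≅ Z ⊕ Z/2,  H_2 = 0.

Order the vertices as a < b < c < d < e < f < g < h < i. Listing each simplex with vertices in this order, K has dimension 2 with simplices:

  0-simplices (9): a, b, c, d, e, f, g, h, i
  1-simplices (27): ab, ac, ad, ag, ah, ai, bd, be, bf, bg, bi, ce, cf, cg, ch, ci, de, df, dh, di, eg, eh, ei, fg, fh, fi, gh
  2-simplices (18): abd, abi, acg, aci, adh, agh, bde, beg, bfg, bfi, ceh, cei, cfg, cfh, dei, dfh, dfi, egh

giving chain groups C_0 ≅ Z^9, C_1 ≅ Z^27, C_2 ≅ Z^18.

∂_1: C_1 → C_0 is given by ∂[p,q] = [q] − [p].
The resulting 9×27 matrix has rank 8, and its Smith normal form has invariant factors (1,1,1,1,1,1,1,1).

∂_2: C_2 → C_1 sends each 2-simplex [p,q,r] to [q,r] − [p,r] + [p,q]. For instance
  ∂ceh = eh − ch + ce,
  ∂abd = bd − ad + ab.
As a 27×18 matrix over Z this has rank 18, with invariant factors (1,1,1,1,1,1,1,1,1,1,1,1,1,1,1,1,1,2).

Computing H_k = (kernel of ∂_k) / (image of ∂_{k+1}):

  H_0: rank C_0 − rank ∂_1 = 9 − 8 = 1, and the invariant factors of ∂_1 are all 1, so H_0 ≅ Z.
  H_1: rank ker ∂_1 − rank ∂_2 = (27 − 8) − 18 = 1, and ∂_2 has invariant factor 2 > 1, so H_1 ≅ Z ⊕ Z/2.
  H_2: rank ker ∂_2 − rank ∂_3 = (18 − 18) − 0 = 0, and there is no ∂_3, so H_2 ≅ 0.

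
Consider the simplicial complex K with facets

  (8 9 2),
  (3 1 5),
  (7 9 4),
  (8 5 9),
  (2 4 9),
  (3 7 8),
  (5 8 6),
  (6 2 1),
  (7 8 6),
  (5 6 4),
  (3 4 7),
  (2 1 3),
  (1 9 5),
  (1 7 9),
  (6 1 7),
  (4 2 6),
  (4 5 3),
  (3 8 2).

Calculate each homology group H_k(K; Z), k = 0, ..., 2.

Order the vertices as 1 < 2 < 3 < 4 < 5 < 6 < 7 < 8 < 9. Listing each simplex with vertices in this order, K has dimension 2 with simplices:

  0-simplices (9): [1], [2], [3], [4], [5], [6], [7], [8], [9]
  1-simplices (27): (27 of them)
  2-simplices (18): [1,2,3], [1,2,6], [1,3,5], [1,5,9], [1,6,7], [1,7,9], [2,3,8], [2,4,6], [2,4,9], [2,8,9], [3,4,5], [3,4,7], [3,7,8], [4,5,6], [4,7,9], [5,6,8], [5,8,9], [6,7,8]

so the chain groups are C_0 ≅ Z^9, C_1 ≅ Z^27, C_2 ≅ Z^18.

Boundary ∂_1: C_1 → C_0 sends each edge [p,q] (with p < q) to q − p.
The resulting 9×27 matrix has rank 8, and its Smith normal form has invariant factors (1,1,1,1,1,1,1,1).

∂_2: C_2 → C_1 maps a triangle to the signed sum of its edges. For instance
  ∂[1,3,5] = [3,5] − [1,5] + [1,3],
  ∂[6,7,8] = [7,8] − [6,8] + [6,7].
The resulting 27×18 matrix has rank 17, and its Smith normal form has invariant factors (1,1,1,1,1,1,1,1,1,1,1,1,1,1,1,1,1).

Reading off H_k = ker ∂_k / im ∂_{k+1}:

  H_0: rank C_0 − rank ∂_1 = 9 − 8 = 1, and the invariant factors of ∂_1 are all 1, so H_0 = Z.
  H_1: rank ker ∂_1 − rank ∂_2 = (27 − 8) − 17 = 2, and the invariant factors of ∂_2 are all 1, so H_1 = Z^2.
  H_2: rank ker ∂_2 − rank ∂_3 = (18 − 17) − 0 = 1, and there is no ∂_3, so H_2 = Z.

H_0 ≅ Z,  H_1 ≅ Z^2,  H_2 ≅ Z.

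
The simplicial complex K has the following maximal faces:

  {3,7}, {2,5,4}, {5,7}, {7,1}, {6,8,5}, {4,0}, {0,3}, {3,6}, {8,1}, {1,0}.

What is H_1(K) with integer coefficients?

We work with the vertex ordering 0 < 1 < 2 < 3 < 4 < 5 < 6 < 7 < 8. The simplices of K, each written with vertices in increasing order, are:

  0-simplices (9): [0], [1], [2], [3], [4], [5], [6], [7], [8]
  1-simplices (14): [0,1], [0,3], [0,4], [1,7], [1,8], [2,4], [2,5], [3,6], [3,7], [4,5], [5,6], [5,7], [5,8], [6,8]
  2-simplices (2): [2,4,5], [5,6,8]

giving chain groups C_0 ≅ Z^9, C_1 ≅ Z^14, C_2 ≅ Z^2.

Boundary ∂_1: C_1 → C_0 sends each edge [p,q] (with p < q) to q − p.
This gives a 9×14 integer matrix of rank 8; reducing to Smith normal form yields diagonal entries (1,1,1,1,1,1,1,1).

Boundary ∂_2: C_2 → C_1 acts by ∂[p,q,r] = [q,r] − [p,r] + [p,q]. For instance
  ∂[2,4,5] = [4,5] − [2,5] + [2,4],
  ∂[5,6,8] = [6,8] − [5,8] + [5,6].
This gives a 14×2 integer matrix of rank 2; reducing to Smith normal form yields diagonal entries (1,1).

Now H_k = ker ∂_k / im ∂_{k+1}, so:

  H_1: rank ker ∂_1 − rank ∂_2 = (14 − 8) − 2 = 4, and the invariant factors of ∂_2 are all 1, so H_1 = Z^4.

H_1 ≅ Z^4.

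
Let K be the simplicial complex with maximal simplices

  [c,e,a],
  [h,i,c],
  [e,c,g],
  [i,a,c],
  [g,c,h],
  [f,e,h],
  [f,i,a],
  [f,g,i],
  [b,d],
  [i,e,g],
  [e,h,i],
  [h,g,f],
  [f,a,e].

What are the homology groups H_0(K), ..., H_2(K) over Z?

Take the total order a < b < c < d < e < f < g < h < i on the vertex set. Then K (dimension 2) consists of the simplices:

  0-simplices (9): a, b, c, d, e, f, g, h, i
  1-simplices (19): ac, ae, af, ai, bd, ce, cg, ch, ci, ef, eg, eh, ei, fg, fh, fi, gh, gi, hi
  2-simplices (12): ace, aci, aef, afi, ceg, cgh, chi, efh, egi, ehi, fgh, fgi

Hence C_0 ≅ Z^9, C_1 ≅ Z^19, C_2 ≅ Z^12.

∂_1: C_1 → C_0 is given by ∂[p,q] = [q] − [p]. For instance
  ∂bd = d − b.
This gives a 9×19 integer matrix of rank 7; reducing to Smith normal form yields diagonal entries (1,1,1,1,1,1,1).

∂_2: C_2 → C_1 sends each 2-simplex [p,q,r] to [q,r] − [p,r] + [p,q]. For instance
  ∂efh = fh − eh + ef,
  ∂chi = hi − ci + ch.
As a 19×12 matrix over Z this has rank 12, with invariant factors (1,1,1,1,1,1,1,1,1,1,1,2).

From H_k ≅ ker(∂_k) / im(∂_{k+1}) we obtain:

  H_0: rank C_0 − rank ∂_1 = 9 − 7 = 2, and the invariant factors of ∂_1 are all 1, so H_0 = Z^2.
  H_1: rank ker ∂_1 − rank ∂_2 = (19 − 7) − 12 = 0, and ∂_2 has invariant factor 2 > 1, so H_1 = Z/2.
  H_2: rank ker ∂_2 − rank ∂_3 = (12 − 12) − 0 = 0, and there is no ∂_3, so H_2 = 0.

H_0 ≅ Z^2,  H_1 ≅ Z/2,  H_2 = 0.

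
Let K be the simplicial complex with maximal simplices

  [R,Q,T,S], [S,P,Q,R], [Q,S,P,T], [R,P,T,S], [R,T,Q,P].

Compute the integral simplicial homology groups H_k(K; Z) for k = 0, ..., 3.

K has 5 vertices, 10 edges, 10 triangles, 5 3-simplices.
rank ∂_0 = 0, rank ∂_1 = 4 ⇒ b_0 = 5 − 0 − 4 = 1; all invariant factors of ∂_1 are 1 so no torsion. So H_0 = Z.
rank ∂_1 = 4, rank ∂_2 = 6 ⇒ b_1 = 10 − 4 − 6 = 0; all invariant factors of ∂_2 are 1 so no torsion. So H_1 = 0.
rank ∂_2 = 6, rank ∂_3 = 4 ⇒ b_2 = 10 − 6 − 4 = 0; all invariant factors of ∂_3 are 1 so no torsion. So H_2 = 0.
rank ∂_3 = 4, rank ∂_4 = 0 ⇒ b_3 = 5 − 4 − 0 = 1. So H_3 = Z.

H_0 = Z,  H_1 = 0,  H_2 = 0,  H_3 = Z.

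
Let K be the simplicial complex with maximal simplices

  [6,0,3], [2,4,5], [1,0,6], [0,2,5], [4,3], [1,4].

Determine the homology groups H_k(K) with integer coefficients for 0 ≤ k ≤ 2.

H_0 ≅ Z,  H_1 ≅ Z^2,  H_2 = 0.

K has 7 vertices, 12 edges, 4 triangles.
rank ∂_0 = 0, rank ∂_1 = 6 ⇒ b_0 = 7 − 0 − 6 = 1; all invariant factors of ∂_1 are 1 so no torsion. So H_0 = Z.
rank ∂_1 = 6, rank ∂_2 = 4 ⇒ b_1 = 12 − 6 − 4 = 2; all invariant factors of ∂_2 are 1 so no torsion. So H_1 = Z^2.
rank ∂_2 = 4, rank ∂_3 = 0 ⇒ b_2 = 4 − 4 − 0 = 0. So H_2 = 0.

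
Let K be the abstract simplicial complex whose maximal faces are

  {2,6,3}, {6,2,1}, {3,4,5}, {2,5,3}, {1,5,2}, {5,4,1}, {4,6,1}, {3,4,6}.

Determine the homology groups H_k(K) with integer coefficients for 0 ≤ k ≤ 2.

H_0 ≅ Z,  H_1 = 0,  H_2 ≅ Z.

Take the total order 1 < 2 < 3 < 4 < 5 < 6 on the vertex set. Then K (dimension 2) consists of the simplices:

  0-simplices (6): [1], [2], [3], [4], [5], [6]
  1-simplices (12): [1,2], [1,4], [1,5], [1,6], [2,3], [2,5], [2,6], [3,4], [3,5], [3,6], [4,5], [4,6]
  2-simplices (8): [1,2,5], [1,2,6], [1,4,5], [1,4,6], [2,3,5], [2,3,6], [3,4,5], [3,4,6]

Hence C_0 ≅ Z^6, C_1 ≅ Z^12, C_2 ≅ Z^8.

∂_1: C_1 → C_0 is given by ∂[p,q] = [q] − [p].
The 6×12 boundary matrix has rank 5 and Smith normal form diag(1,1,1,1,1).

Boundary ∂_2: C_2 → C_1 maps a triangle to the signed sum of its edges. For instance
  ∂[2,3,6] = [3,6] − [2,6] + [2,3],
  ∂[1,2,6] = [2,6] − [1,6] + [1,2].
The 12×8 boundary matrix has rank 7 and Smith normal form diag(1,1,1,1,1,1,1).

Reading off H_k = ker ∂_k / im ∂_{k+1}:

  H_0: rank C_0 − rank ∂_1 = 6 − 5 = 1, and the invariant factors of ∂_1 are all 1, so H_0 = Z.
  H_1: rank ker ∂_1 − rank ∂_2 = (12 − 5) − 7 = 0, and the invariant factors of ∂_2 are all 1, so H_1 = 0.
  H_2: rank ker ∂_2 − rank ∂_3 = (8 − 7) − 0 = 1, and there is no ∂_3, so H_2 = Z.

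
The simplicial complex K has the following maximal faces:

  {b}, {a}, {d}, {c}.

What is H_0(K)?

K has 4 vertices.
rank ∂_0 = 0, rank ∂_1 = 0 ⇒ b_0 = 4 − 0 − 0 = 4. So H_0 = Z^4.

H_0 = Z^4.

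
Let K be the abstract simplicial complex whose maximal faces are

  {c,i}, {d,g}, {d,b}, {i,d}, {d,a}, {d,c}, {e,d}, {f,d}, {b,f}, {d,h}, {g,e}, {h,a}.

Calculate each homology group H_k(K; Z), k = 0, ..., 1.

Fix the vertex order a < b < c < d < e < f < g < h < i and write every simplex with vertices in increasing order. Then dim K = 1 and the simplices of K are:

  0-simplices (9): a, b, c, d, e, f, g, h, i
  1-simplices (12): ad, ah, bd, bf, cd, ci, de, df, dg, dh, di, eg

Hence C_0 ≅ Z^9, C_1 ≅ Z^12.

Boundary ∂_1: C_1 → C_0 is given by ∂[p,q] = [q] − [p].
As a 9×12 matrix over Z this has rank 8, with invariant factors (1,1,1,1,1,1,1,1).

Reading off H_k = ker ∂_k / im ∂_{k+1}:

  H_0: rank C_0 − rank ∂_1 = 9 − 8 = 1, and the invariant factors of ∂_1 are all 1, so H_0 = Z.
  H_1: rank ker ∂_1 − rank ∂_2 = (12 − 8) − 0 = 4, and there is no ∂_2, so H_1 = Z^4.

As a check, the Euler characteristic is 9 − 12 = -3, which agrees with 1 − 4 = -3.

H_0 = Z,  H_1 = Z^4.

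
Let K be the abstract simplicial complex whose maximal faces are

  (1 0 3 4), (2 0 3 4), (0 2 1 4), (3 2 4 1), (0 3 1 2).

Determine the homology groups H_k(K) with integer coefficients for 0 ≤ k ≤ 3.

H_0 ≅ Z,  H_1 = 0,  H_2 = 0,  H_3 ≅ Z.

Order the vertices as 0 < 1 < 2 < 3 < 4. Listing each simplex with vertices in this order, K has dimension 3 with simplices:

  0-simplices (5): [0], [1], [2], [3], [4]
  1-simplices (10): [0,1], [0,2], [0,3], [0,4], [1,2], [1,3], [1,4], [2,3], [2,4], [3,4]
  2-simplices (10): [0,1,2], [0,1,3], [0,1,4], [0,2,3], [0,2,4], [0,3,4], [1,2,3], [1,2,4], [1,3,4], [2,3,4]
  3-simplices (5): [0,1,2,3], [0,1,2,4], [0,1,3,4], [0,2,3,4], [1,2,3,4]

giving chain groups C_0 ≅ Z^5, C_1 ≅ Z^10, C_2 ≅ Z^10, C_3 ≅ Z^5.

The boundary map ∂_1: C_1 → C_0 maps an edge to its endpoints' difference, ∂[p,q] = q − p. For instance
  ∂[3,4] = [4] − [3].
The 5×10 boundary matrix has rank 4 and Smith normal form diag(1,1,1,1).

The boundary map ∂_2: C_2 → C_1 maps a triangle to the signed sum of its edges. For instance
  ∂[2,3,4] = [3,4] − [2,4] + [2,3],
  ∂[1,2,3] = [2,3] − [1,3] + [1,2].
The 10×10 boundary matrix has rank 6 and Smith normal form diag(1,1,1,1,1,1).

Boundary ∂_3: C_3 → C_2 sends each 3-simplex σ to the alternating sum Σ_i (−1)^i (σ with its i-th vertex removed). For instance
  ∂[1,2,3,4] = [2,3,4] − [1,3,4] + [1,2,4] − [1,2,3],
  ∂[0,1,2,3] = [1,2,3] − [0,2,3] + [0,1,3] − [0,1,2].
This gives a 10×5 integer matrix of rank 4; reducing to Smith normal form yields diagonal entries (1,1,1,1).

Reading off H_k = ker ∂_k / im ∂_{k+1}:

  H_0: rank C_0 − rank ∂_1 = 5 − 4 = 1, and the invariant factors of ∂_1 are all 1, so H_0 ≅ Z.
  H_1: rank ker ∂_1 − rank ∂_2 = (10 − 4) − 6 = 0, and the invariant factors of ∂_2 are all 1, so H_1 ≅ 0.
  H_2: rank ker ∂_2 − rank ∂_3 = (10 − 6) − 4 = 0, and the invariant factors of ∂_3 are all 1, so H_2 ≅ 0.
  H_3: rank ker ∂_3 − rank ∂_4 = (5 − 4) − 0 = 1, and there is no ∂_4, so H_3 ≅ Z.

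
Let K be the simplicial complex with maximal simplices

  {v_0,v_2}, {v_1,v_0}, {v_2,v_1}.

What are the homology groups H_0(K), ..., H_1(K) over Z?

H_0 = Z,  H_1 = Z.

Order the vertices as v_0 < v_1 < v_2. Listing each simplex with vertices in this order, K has dimension 1 with simplices:

  0-simplices (3): [v_0], [v_1], [v_2]
  1-simplices (3): [v_0,v_1], [v_0,v_2], [v_1,v_2]

so the chain groups are C_0 ≅ Z^3, C_1 ≅ Z^3.

The boundary map ∂_1: C_1 → C_0 maps an edge to its endpoints' difference, ∂[p,q] = q − p.
As a 3×3 matrix over Z this has rank 2, with invariant factors (1,1).

Reading off H_k = ker ∂_k / im ∂_{k+1}:

  H_0: rank C_0 − rank ∂_1 = 3 − 2 = 1, and the invariant factors of ∂_1 are all 1, so H_0 = Z.
  H_1: rank ker ∂_1 − rank ∂_2 = (3 − 2) − 0 = 1, and there is no ∂_2, so H_1 = Z.

As a check, the Euler characteristic is 3 − 3 = 0, which agrees with 1 − 1 = 0.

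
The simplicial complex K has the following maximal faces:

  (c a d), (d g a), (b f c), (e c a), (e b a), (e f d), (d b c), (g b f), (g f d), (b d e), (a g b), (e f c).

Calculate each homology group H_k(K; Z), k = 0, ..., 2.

H_0 ≅ Z,  H_1 ≅ Z_2,  H_2 = 0.

Fix the vertex order a < b < c < d < e < f < g and write every simplex with vertices in increasing order. Then dim K = 2 and the simplices of K are:

  0-simplices (7): a, b, c, d, e, f, g
  1-simplices (18): ab, ac, ad, ae, ag, bc, bd, be, bf, bg, cd, ce, cf, de, df, dg, ef, fg
  2-simplices (12): abe, abg, acd, ace, adg, bcd, bcf, bde, bfg, cef, def, dfg

giving chain groups C_0 ≅ Z^7, C_1 ≅ Z^18, C_2 ≅ Z^12.

Boundary ∂_1: C_1 → C_0 maps an edge to its endpoints' difference, ∂[p,q] = q − p. For instance
  ∂fg = g − f.
As a 7×18 matrix over Z this has rank 6, with invariant factors (1,1,1,1,1,1).

The boundary map ∂_2: C_2 → C_1 sends each 2-simplex [p,q,r] to [q,r] − [p,r] + [p,q]. For instance
  ∂abe = be − ae + ab,
  ∂ace = ce − ae + ac.
As a 18×12 matrix over Z this has rank 12, with invariant factors (1,1,1,1,1,1,1,1,1,1,1,2).

Reading off H_k = ker ∂_k / im ∂_{k+1}:

  H_0: rank C_0 − rank ∂_1 = 7 − 6 = 1, and the invariant factors of ∂_1 are all 1, so H_0 = Z.
  H_1: rank ker ∂_1 − rank ∂_2 = (18 − 6) − 12 = 0, and ∂_2 has invariant factor 2 > 1, so H_1 = Z_2.
  H_2: rank ker ∂_2 − rank ∂_3 = (12 − 12) − 0 = 0, and there is no ∂_3, so H_2 = 0.

(K is a triangulation of the real projective plane RP^2.)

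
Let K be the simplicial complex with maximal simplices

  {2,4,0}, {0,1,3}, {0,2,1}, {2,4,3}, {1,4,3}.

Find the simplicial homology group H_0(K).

We work with the vertex ordering 0 < 1 < 2 < 3 < 4. The simplices of K, each written with vertices in increasing order, are:

  0-simplices (5): [0], [1], [2], [3], [4]
  1-simplices (10): [0,1], [0,2], [0,3], [0,4], [1,2], [1,3], [1,4], [2,3], [2,4], [3,4]
  2-simplices (5): [0,1,2], [0,1,3], [0,2,4], [1,3,4], [2,3,4]

Hence C_0 ≅ Z^5, C_1 ≅ Z^10, C_2 ≅ Z^5.

The boundary map ∂_1: C_1 → C_0 is given by ∂[p,q] = [q] − [p]. For instance
  ∂[0,2] = [2] − [0].
The resulting 5×10 matrix has rank 4, and its Smith normal form has invariant factors (1,1,1,1).

The boundary map ∂_2: C_2 → C_1 maps a triangle to the signed sum of its edges. For instance
  ∂[2,3,4] = [3,4] − [2,4] + [2,3],
  ∂[0,1,2] = [1,2] − [0,2] + [0,1].
As a 10×5 matrix over Z this has rank 5, with invariant factors (1,1,1,1,1).

Now H_k = ker ∂_k / im ∂_{k+1}, so:

  H_0: rank C_0 − rank ∂_1 = 5 − 4 = 1, and the invariant factors of ∂_1 are all 1, so H_0 ≅ Z.

H_0 = Z.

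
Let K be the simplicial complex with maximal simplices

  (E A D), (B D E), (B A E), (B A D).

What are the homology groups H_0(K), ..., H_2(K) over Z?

K has 4 vertices, 6 edges, 4 triangles.
rank ∂_0 = 0, rank ∂_1 = 3 ⇒ b_0 = 4 − 0 − 3 = 1; all invariant factors of ∂_1 are 1 so no torsion. So H_0 ≅ Z.
rank ∂_1 = 3, rank ∂_2 = 3 ⇒ b_1 = 6 − 3 − 3 = 0; all invariant factors of ∂_2 are 1 so no torsion. So H_1 ≅ 0.
rank ∂_2 = 3, rank ∂_3 = 0 ⇒ b_2 = 4 − 3 − 0 = 1. So H_2 ≅ Z.

H_0 ≅ Z,  H_1 = 0,  H_2 ≅ Z.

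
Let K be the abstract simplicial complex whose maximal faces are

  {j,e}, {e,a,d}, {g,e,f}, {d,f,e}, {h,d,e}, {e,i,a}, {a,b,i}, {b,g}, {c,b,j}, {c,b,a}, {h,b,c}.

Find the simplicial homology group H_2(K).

Fix the vertex order a < b < c < d < e < f < g < h < i < j and write every simplex with vertices in increasing order. Then dim K = 2 and the simplices of K are:

  0-simplices (10): a, b, c, d, e, f, g, h, i, j
  1-simplices (21): ab, ac, ad, ae, ai, bc, bg, bh, bi, bj, ch, cj, de, df, dh, ef, eg, eh, ei, ej, fg
  2-simplices (9): abc, abi, ade, aei, bch, bcj, def, deh, efg

Hence C_0 ≅ Z^10, C_1 ≅ Z^21, C_2 ≅ Z^9.

∂_1: C_1 → C_0 is given by ∂[p,q] = [q] − [p].
This gives a 10×21 integer matrix of rank 9; reducing to Smith normal form yields diagonal entries (1,1,1,1,1,1,1,1,1).

Boundary ∂_2: C_2 → C_1 sends each 2-simplex [p,q,r] to [q,r] − [p,r] + [p,q]. For instance
  ∂efg = fg − eg + ef,
  ∂aei = ei − ai + ae.
As a 21×9 matrix over Z this has rank 9, with invariant factors (1,1,1,1,1,1,1,1,1).

Reading off H_k = ker ∂_k / im ∂_{k+1}:

  H_2: rank ker ∂_2 − rank ∂_3 = (9 − 9) − 0 = 0, and there is no ∂_3, so H_2 = 0.

H_2 ≅ 0.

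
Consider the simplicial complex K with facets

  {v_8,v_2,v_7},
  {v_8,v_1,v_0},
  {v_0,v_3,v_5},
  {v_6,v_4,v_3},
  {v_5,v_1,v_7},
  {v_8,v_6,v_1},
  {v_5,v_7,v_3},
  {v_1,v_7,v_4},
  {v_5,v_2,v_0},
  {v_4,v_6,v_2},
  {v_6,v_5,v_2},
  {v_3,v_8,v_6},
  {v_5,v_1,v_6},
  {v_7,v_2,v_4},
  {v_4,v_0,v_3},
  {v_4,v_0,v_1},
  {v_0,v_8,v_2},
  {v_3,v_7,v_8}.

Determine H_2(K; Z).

We work with the vertex ordering v_0 < v_1 < v_2 < v_3 < v_4 < v_5 < v_6 < v_7 < v_8. The simplices of K, each written with vertices in increasing order, are:

  0-simplices (9): [v_0], [v_1], [v_2], [v_3], [v_4], [v_5], [v_6], [v_7], [v_8]
  1-simplices (27): (27 of them)
  2-simplices (18): (18 of them)

Hence C_0 ≅ Z^9, C_1 ≅ Z^27, C_2 ≅ Z^18.

The boundary map ∂_1: C_1 → C_0 is given by ∂[p,q] = [q] − [p]. For instance
  ∂[v_1,v_5] = [v_5] − [v_1].
The resulting 9×27 matrix has rank 8, and its Smith normal form has invariant factors (1,1,1,1,1,1,1,1).

The boundary map ∂_2: C_2 → C_1 maps a triangle to the signed sum of its edges. For instance
  ∂[v_1,v_6,v_8] = [v_6,v_8] − [v_1,v_8] + [v_1,v_6],
  ∂[v_0,v_1,v_8] = [v_1,v_8] − [v_0,v_8] + [v_0,v_1].
The resulting 27×18 matrix has rank 17, and its Smith normal form has invariant factors (1,1,1,1,1,1,1,1,1,1,1,1,1,1,1,1,1).

From H_k ≅ ker(∂_k) / im(∂_{k+1}) we obtain:

  H_2: rank ker ∂_2 − rank ∂_3 = (18 − 17) − 0 = 1, and there is no ∂_3, so H_2 ≅ Z.

H_2 = Z.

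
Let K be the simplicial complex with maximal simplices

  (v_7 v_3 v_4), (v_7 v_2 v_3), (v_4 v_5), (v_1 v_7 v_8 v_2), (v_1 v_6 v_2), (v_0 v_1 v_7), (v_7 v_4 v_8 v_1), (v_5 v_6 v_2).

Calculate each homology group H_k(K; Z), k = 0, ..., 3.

Fix the vertex order v_0 < v_1 < v_2 < v_3 < v_4 < v_5 < v_6 < v_7 < v_8 and write every simplex with vertices in increasing order. Then dim K = 3 and the simplices of K are:

  0-simplices (9): [v_0], [v_1], [v_2], [v_3], [v_4], [v_5], [v_6], [v_7], [v_8]
  1-simplices (19): (19 of them)
  2-simplices (12): (12 of them)
  3-simplices (2): [v_1,v_2,v_7,v_8], [v_1,v_4,v_7,v_8]

giving chain groups C_0 ≅ Z^9, C_1 ≅ Z^19, C_2 ≅ Z^12, C_3 ≅ Z^2.

The boundary map ∂_1: C_1 → C_0 maps an edge to its endpoints' difference, ∂[p,q] = q − p. For instance
  ∂[v_1,v_7] = [v_7] − [v_1].
The 9×19 boundary matrix has rank 8 and Smith normal form diag(1,1,1,1,1,1,1,1).

The boundary map ∂_2: C_2 → C_1 acts by ∂[p,q,r] = [q,r] − [p,r] + [p,q]. For instance
  ∂[v_1,v_4,v_8] = [v_4,v_8] − [v_1,v_8] + [v_1,v_4],
  ∂[v_1,v_2,v_6] = [v_2,v_6] − [v_1,v_6] + [v_1,v_2].
This gives a 19×12 integer matrix of rank 10; reducing to Smith normal form yields diagonal entries (1,1,1,1,1,1,1,1,1,1).

∂_3: C_3 → C_2 sends each 3-simplex σ to the alternating sum Σ_i (−1)^i (σ with its i-th vertex removed). For instance
  ∂[v_1,v_2,v_7,v_8] = [v_2,v_7,v_8] − [v_1,v_7,v_8] + [v_1,v_2,v_8] − [v_1,v_2,v_7],
  ∂[v_1,v_4,v_7,v_8] = [v_4,v_7,v_8] − [v_1,v_7,v_8] + [v_1,v_4,v_8] − [v_1,v_4,v_7].
The resulting 12×2 matrix has rank 2, and its Smith normal form has invariant factors (1,1).

Reading off H_k = ker ∂_k / im ∂_{k+1}:

  H_0: rank C_0 − rank ∂_1 = 9 − 8 = 1, and the invariant factors of ∂_1 are all 1, so H_0 ≅ Z.
  H_1: rank ker ∂_1 − rank ∂_2 = (19 − 8) − 10 = 1, and the invariant factors of ∂_2 are all 1, so H_1 ≅ Z.
  H_2: rank ker ∂_2 − rank ∂_3 = (12 − 10) − 2 = 0, and the invariant factors of ∂_3 are all 1, so H_2 ≅ 0.
  H_3: rank ker ∂_3 − rank ∂_4 = (2 − 2) − 0 = 0, and there is no ∂_4, so H_3 ≅ 0.

H_0 = Z,  H_1 = Z,  H_2 = 0,  H_3 = 0.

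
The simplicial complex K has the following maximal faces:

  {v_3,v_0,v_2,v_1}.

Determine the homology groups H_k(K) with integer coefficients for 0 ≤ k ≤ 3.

Order the vertices as v_0 < v_1 < v_2 < v_3. Listing each simplex with vertices in this order, K has dimension 3 with simplices:

  0-simplices (4): [v_0], [v_1], [v_2], [v_3]
  1-simplices (6): [v_0,v_1], [v_0,v_2], [v_0,v_3], [v_1,v_2], [v_1,v_3], [v_2,v_3]
  2-simplices (4): [v_0,v_1,v_2], [v_0,v_1,v_3], [v_0,v_2,v_3], [v_1,v_2,v_3]
  3-simplices (1): [v_0,v_1,v_2,v_3]

so the chain groups are C_0 ≅ Z^4, C_1 ≅ Z^6, C_2 ≅ Z^4, C_3 ≅ Z^1.

∂_1: C_1 → C_0 sends each edge [p,q] (with p < q) to q − p.
The 4×6 boundary matrix has rank 3 and Smith normal form diag(1,1,1).

∂_2: C_2 → C_1 acts by ∂[p,q,r] = [q,r] − [p,r] + [p,q]. For instance
  ∂[v_0,v_1,v_3] = [v_1,v_3] − [v_0,v_3] + [v_0,v_1],
  ∂[v_1,v_2,v_3] = [v_2,v_3] − [v_1,v_3] + [v_1,v_2].
As a 6×4 matrix over Z this has rank 3, with invariant factors (1,1,1).

∂_3: C_3 → C_2 sends each 3-simplex σ to the alternating sum Σ_i (−1)^i (σ with its i-th vertex removed). For instance
  ∂[v_0,v_1,v_2,v_3] = [v_1,v_2,v_3] − [v_0,v_2,v_3] + [v_0,v_1,v_3] − [v_0,v_1,v_2].
As a 4×1 matrix over Z this has rank 1, with invariant factors (1).

Reading off H_k = ker ∂_k / im ∂_{k+1}:

  H_0: rank C_0 − rank ∂_1 = 4 − 3 = 1, and the invariant factors of ∂_1 are all 1, so H_0 = Z.
  H_1: rank ker ∂_1 − rank ∂_2 = (6 − 3) − 3 = 0, and the invariant factors of ∂_2 are all 1, so H_1 = 0.
  H_2: rank ker ∂_2 − rank ∂_3 = (4 − 3) − 1 = 0, and the invariant factors of ∂_3 are all 1, so H_2 = 0.
  H_3: rank ker ∂_3 − rank ∂_4 = (1 − 1) − 0 = 0, and there is no ∂_4, so H_3 = 0.

H_0 = Z,  H_1 = 0,  H_2 = 0,  H_3 = 0.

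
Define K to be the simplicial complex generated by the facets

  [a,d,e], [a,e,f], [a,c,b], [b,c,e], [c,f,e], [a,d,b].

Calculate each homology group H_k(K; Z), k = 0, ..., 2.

H_0 = Z,  H_1 = Z,  H_2 = 0.

Fix the vertex order a < b < c < d < e < f and write every simplex with vertices in increasing order. Then dim K = 2 and the simplices of K are:

  0-simplices (6): a, b, c, d, e, f
  1-simplices (12): ab, ac, ad, ae, af, bc, bd, be, ce, cf, de, ef
  2-simplices (6): abc, abd, ade, aef, bce, cef

Hence C_0 ≅ Z^6, C_1 ≅ Z^12, C_2 ≅ Z^6.

Boundary ∂_1: C_1 → C_0 sends each edge [p,q] (with p < q) to q − p.
The 6×12 boundary matrix has rank 5 and Smith normal form diag(1,1,1,1,1).

Boundary ∂_2: C_2 → C_1 maps a triangle to the signed sum of its edges. For instance
  ∂abd = bd − ad + ab,
  ∂abc = bc − ac + ab.
The resulting 12×6 matrix has rank 6, and its Smith normal form has invariant factors (1,1,1,1,1,1).

Reading off H_k = ker ∂_k / im ∂_{k+1}:

  H_0: rank C_0 − rank ∂_1 = 6 − 5 = 1, and the invariant factors of ∂_1 are all 1, so H_0 = Z.
  H_1: rank ker ∂_1 − rank ∂_2 = (12 − 5) − 6 = 1, and the invariant factors of ∂_2 are all 1, so H_1 = Z.
  H_2: rank ker ∂_2 − rank ∂_3 = (6 − 6) − 0 = 0, and there is no ∂_3, so H_2 = 0.

As a check, the Euler characteristic is 6 − 12 + 6 = 0, which agrees with 1 − 1 + 0 = 0.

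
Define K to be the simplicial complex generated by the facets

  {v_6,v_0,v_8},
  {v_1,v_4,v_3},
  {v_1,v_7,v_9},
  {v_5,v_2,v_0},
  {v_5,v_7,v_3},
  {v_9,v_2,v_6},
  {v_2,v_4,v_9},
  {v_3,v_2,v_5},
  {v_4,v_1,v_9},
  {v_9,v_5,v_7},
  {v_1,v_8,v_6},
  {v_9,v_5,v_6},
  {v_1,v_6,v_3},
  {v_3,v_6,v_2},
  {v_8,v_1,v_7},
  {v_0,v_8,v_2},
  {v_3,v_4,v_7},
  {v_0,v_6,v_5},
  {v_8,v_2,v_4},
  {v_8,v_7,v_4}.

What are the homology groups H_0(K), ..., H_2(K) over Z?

Fix the vertex order v_0 < v_1 < v_2 < v_3 < v_4 < v_5 < v_6 < v_7 < v_8 < v_9 and write every simplex with vertices in increasing order. Then dim K = 2 and the simplices of K are:

  0-simplices (10): [v_0], [v_1], [v_2], [v_3], [v_4], [v_5], [v_6], [v_7], [v_8], [v_9]
  1-simplices (30): (30 of them)
  2-simplices (20): (20 of them)

Hence C_0 ≅ Z^10, C_1 ≅ Z^30, C_2 ≅ Z^20.

The boundary map ∂_1: C_1 → C_0 maps an edge to its endpoints' difference, ∂[p,q] = q − p. For instance
  ∂[v_1,v_6] = [v_6] − [v_1].
The resulting 10×30 matrix has rank 9, and its Smith normal form has invariant factors (1,1,1,1,1,1,1,1,1).

∂_2: C_2 → C_1 sends each 2-simplex [p,q,r] to [q,r] − [p,r] + [p,q]. For instance
  ∂[v_1,v_7,v_9] = [v_7,v_9] − [v_1,v_9] + [v_1,v_7],
  ∂[v_2,v_6,v_9] = [v_6,v_9] − [v_2,v_9] + [v_2,v_6].
As a 30×20 matrix over Z this has rank 20, with invariant factors (1,1,1,1,1,1,1,1,1,1,1,1,1,1,1,1,1,1,1,2).

Computing H_k = (kernel of ∂_k) / (image of ∂_{k+1}):

  H_0: rank C_0 − rank ∂_1 = 10 − 9 = 1, and the invariant factors of ∂_1 are all 1, so H_0 ≅ Z.
  H_1: rank ker ∂_1 − rank ∂_2 = (30 − 9) − 20 = 1, and ∂_2 has invariant factor 2 > 1, so H_1 ≅ Z ⊕ Z/2.
  H_2: rank ker ∂_2 − rank ∂_3 = (20 − 20) − 0 = 0, and there is no ∂_3, so H_2 ≅ 0.

H_0 = Z,  H_1 = Z ⊕ Z/2,  H_2 = 0.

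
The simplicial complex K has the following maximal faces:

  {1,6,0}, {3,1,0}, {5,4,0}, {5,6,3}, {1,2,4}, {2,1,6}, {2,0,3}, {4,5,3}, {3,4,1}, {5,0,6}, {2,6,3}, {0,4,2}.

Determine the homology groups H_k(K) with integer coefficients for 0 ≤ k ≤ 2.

Fix the vertex order 0 < 1 < 2 < 3 < 4 < 5 < 6 and write every simplex with vertices in increasing order. Then dim K = 2 and the simplices of K are:

  0-simplices (7): [0], [1], [2], [3], [4], [5], [6]
  1-simplices (18): [0,1], [0,2], [0,3], [0,4], [0,5], [0,6], [1,2], [1,3], [1,4], [1,6], [2,3], [2,4], [2,6], [3,4], [3,5], [3,6], [4,5], [5,6]
  2-simplices (12): [0,1,3], [0,1,6], [0,2,3], [0,2,4], [0,4,5], [0,5,6], [1,2,4], [1,2,6], [1,3,4], [2,3,6], [3,4,5], [3,5,6]

so the chain groups are C_0 ≅ Z^7, C_1 ≅ Z^18, C_2 ≅ Z^12.

∂_1: C_1 → C_0 is given by ∂[p,q] = [q] − [p]. For instance
  ∂[0,4] = [4] − [0].
This gives a 7×18 integer matrix of rank 6; reducing to Smith normal form yields diagonal entries (1,1,1,1,1,1).

Boundary ∂_2: C_2 → C_1 maps a triangle to the signed sum of its edges. For instance
  ∂[3,5,6] = [5,6] − [3,6] + [3,5],
  ∂[0,1,6] = [1,6] − [0,6] + [0,1].
The resulting 18×12 matrix has rank 12, and its Smith normal form has invariant factors (1,1,1,1,1,1,1,1,1,1,1,2).

From H_k ≅ ker(∂_k) / im(∂_{k+1}) we obtain:

  H_0: rank C_0 − rank ∂_1 = 7 − 6 = 1, and the invariant factors of ∂_1 are all 1, so H_0 = Z.
  H_1: rank ker ∂_1 − rank ∂_2 = (18 − 6) − 12 = 0, and ∂_2 has invariant factor 2 > 1, so H_1 = Z/2.
  H_2: rank ker ∂_2 − rank ∂_3 = (12 − 12) − 0 = 0, and there is no ∂_3, so H_2 = 0.

As a check, the Euler characteristic is 7 − 18 + 12 = 1, which agrees with 1 − 0 + 0 = 1.
(K is a triangulation of the real projective plane RP^2.)

H_0 = Z,  H_1 = Z/2,  H_2 = 0.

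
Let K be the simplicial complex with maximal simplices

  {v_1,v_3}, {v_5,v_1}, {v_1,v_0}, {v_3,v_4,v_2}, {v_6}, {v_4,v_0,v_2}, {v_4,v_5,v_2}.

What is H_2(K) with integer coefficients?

H_2 ≅ 0.

Take the total order v_0 < v_1 < v_2 < v_3 < v_4 < v_5 < v_6 on the vertex set. Then K (dimension 2) consists of the simplices:

  0-simplices (7): [v_0], [v_1], [v_2], [v_3], [v_4], [v_5], [v_6]
  1-simplices (10): [v_0,v_1], [v_0,v_2], [v_0,v_4], [v_1,v_3], [v_1,v_5], [v_2,v_3], [v_2,v_4], [v_2,v_5], [v_3,v_4], [v_4,v_5]
  2-simplices (3): [v_0,v_2,v_4], [v_2,v_3,v_4], [v_2,v_4,v_5]

so the chain groups are C_0 ≅ Z^7, C_1 ≅ Z^10, C_2 ≅ Z^3.

∂_1: C_1 → C_0 maps an edge to its endpoints' difference, ∂[p,q] = q − p. For instance
  ∂[v_1,v_3] = [v_3] − [v_1].
The resulting 7×10 matrix has rank 5, and its Smith normal form has invariant factors (1,1,1,1,1).

∂_2: C_2 → C_1 maps a triangle to the signed sum of its edges. For instance
  ∂[v_2,v_4,v_5] = [v_4,v_5] − [v_2,v_5] + [v_2,v_4],
  ∂[v_0,v_2,v_4] = [v_2,v_4] − [v_0,v_4] + [v_0,v_2].
The 10×3 boundary matrix has rank 3 and Smith normal form diag(1,1,1).

Reading off H_k = ker ∂_k / im ∂_{k+1}:

  H_2: rank ker ∂_2 − rank ∂_3 = (3 − 3) − 0 = 0, and there is no ∂_3, so H_2 ≅ 0.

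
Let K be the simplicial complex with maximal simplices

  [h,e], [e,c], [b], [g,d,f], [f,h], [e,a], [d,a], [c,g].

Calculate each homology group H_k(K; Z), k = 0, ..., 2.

H_0 ≅ Z^2,  H_1 ≅ Z^2,  H_2 = 0.

K has 8 vertices, 9 edges, 1 triangle.
rank ∂_0 = 0, rank ∂_1 = 6 ⇒ b_0 = 8 − 0 − 6 = 2; all invariant factors of ∂_1 are 1 so no torsion. So H_0 = Z^2.
rank ∂_1 = 6, rank ∂_2 = 1 ⇒ b_1 = 9 − 6 − 1 = 2; all invariant factors of ∂_2 are 1 so no torsion. So H_1 = Z^2.
rank ∂_2 = 1, rank ∂_3 = 0 ⇒ b_2 = 1 − 1 − 0 = 0. So H_2 = 0.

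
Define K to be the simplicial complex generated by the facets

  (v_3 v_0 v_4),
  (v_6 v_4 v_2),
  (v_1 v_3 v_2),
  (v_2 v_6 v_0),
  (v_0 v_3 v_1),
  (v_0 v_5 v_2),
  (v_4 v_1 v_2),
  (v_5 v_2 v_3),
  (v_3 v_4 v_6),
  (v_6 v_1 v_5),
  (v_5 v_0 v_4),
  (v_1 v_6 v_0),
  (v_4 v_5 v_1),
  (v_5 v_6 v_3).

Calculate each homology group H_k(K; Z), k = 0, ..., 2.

We work with the vertex ordering v_0 < v_1 < v_2 < v_3 < v_4 < v_5 < v_6. The simplices of K, each written with vertices in increasing order, are:

  0-simplices (7): [v_0], [v_1], [v_2], [v_3], [v_4], [v_5], [v_6]
  1-simplices (21): (21 of them)
  2-simplices (14): (14 of them)

Hence C_0 ≅ Z^7, C_1 ≅ Z^21, C_2 ≅ Z^14.

∂_1: C_1 → C_0 maps an edge to its endpoints' difference, ∂[p,q] = q − p. For instance
  ∂[v_3,v_5] = [v_5] − [v_3].
This gives a 7×21 integer matrix of rank 6; reducing to Smith normal form yields diagonal entries (1,1,1,1,1,1).

Boundary ∂_2: C_2 → C_1 maps a triangle to the signed sum of its edges. For instance
  ∂[v_2,v_3,v_5] = [v_3,v_5] − [v_2,v_5] + [v_2,v_3],
  ∂[v_1,v_2,v_4] = [v_2,v_4] − [v_1,v_4] + [v_1,v_2].
This gives a 21×14 integer matrix of rank 13; reducing to Smith normal form yields diagonal entries (1,1,1,1,1,1,1,1,1,1,1,1,1).

From H_k ≅ ker(∂_k) / im(∂_{k+1}) we obtain:

  H_0: rank C_0 − rank ∂_1 = 7 − 6 = 1, and the invariant factors of ∂_1 are all 1, so H_0 ≅ Z.
  H_1: rank ker ∂_1 − rank ∂_2 = (21 − 6) − 13 = 2, and the invariant factors of ∂_2 are all 1, so H_1 ≅ Z^2.
  H_2: rank ker ∂_2 − rank ∂_3 = (14 − 13) − 0 = 1, and there is no ∂_3, so H_2 ≅ Z.

H_0 ≅ Z,  H_1 ≅ Z^2,  H_2 ≅ Z.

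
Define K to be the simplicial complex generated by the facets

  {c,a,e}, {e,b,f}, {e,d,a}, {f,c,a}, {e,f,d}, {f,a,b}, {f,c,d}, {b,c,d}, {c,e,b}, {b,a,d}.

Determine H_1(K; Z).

Order the vertices as a < b < c < d < e < f. Listing each simplex with vertices in this order, K has dimension 2 with simplices:

  0-simplices (6): a, b, c, d, e, f
  1-simplices (15): ab, ac, ad, ae, af, bc, bd, be, bf, cd, ce, cf, de, df, ef
  2-simplices (10): abd, abf, ace, acf, ade, bcd, bce, bef, cdf, def

so the chain groups are C_0 ≅ Z^6, C_1 ≅ Z^15, C_2 ≅ Z^10.

The boundary map ∂_1: C_1 → C_0 maps an edge to its endpoints' difference, ∂[p,q] = q − p. For instance
  ∂cf = f − c.
The resulting 6×15 matrix has rank 5, and its Smith normal form has invariant factors (1,1,1,1,1).

Boundary ∂_2: C_2 → C_1 acts by ∂[p,q,r] = [q,r] − [p,r] + [p,q]. For instance
  ∂ade = de − ae + ad,
  ∂acf = cf − af + ac.
The resulting 15×10 matrix has rank 10, and its Smith normal form has invariant factors (1,1,1,1,1,1,1,1,1,2).

From H_k ≅ ker(∂_k) / im(∂_{k+1}) we obtain:

  H_1: rank ker ∂_1 − rank ∂_2 = (15 − 5) − 10 = 0, and ∂_2 has invariant factor 2 > 1, so H_1 = Z/2.

(K is a triangulation of the real projective plane RP^2.)

H_1 = Z/2.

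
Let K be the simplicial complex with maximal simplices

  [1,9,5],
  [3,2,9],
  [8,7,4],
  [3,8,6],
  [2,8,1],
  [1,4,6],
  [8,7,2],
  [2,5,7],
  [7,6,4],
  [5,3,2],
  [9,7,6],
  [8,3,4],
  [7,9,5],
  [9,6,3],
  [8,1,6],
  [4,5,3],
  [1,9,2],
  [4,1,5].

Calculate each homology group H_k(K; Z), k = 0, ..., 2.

H_0 ≅ Z,  H_1 ≅ Z ⊕ Z/2,  H_2 = 0.

Fix the vertex order 1 < 2 < 3 < 4 < 5 < 6 < 7 < 8 < 9 and write every simplex with vertices in increasing order. Then dim K = 2 and the simplices of K are:

  0-simplices (9): [1], [2], [3], [4], [5], [6], [7], [8], [9]
  1-simplices (27): (27 of them)
  2-simplices (18): [1,2,8], [1,2,9], [1,4,5], [1,4,6], [1,5,9], [1,6,8], [2,3,5], [2,3,9], [2,5,7], [2,7,8], [3,4,5], [3,4,8], [3,6,8], [3,6,9], [4,6,7], [4,7,8], [5,7,9], [6,7,9]

giving chain groups C_0 ≅ Z^9, C_1 ≅ Z^27, C_2 ≅ Z^18.

Boundary ∂_1: C_1 → C_0 sends each edge [p,q] (with p < q) to q − p. For instance
  ∂[4,7] = [7] − [4].
The 9×27 boundary matrix has rank 8 and Smith normal form diag(1,1,1,1,1,1,1,1).

The boundary map ∂_2: C_2 → C_1 sends each 2-simplex [p,q,r] to [q,r] − [p,r] + [p,q]. For instance
  ∂[3,4,8] = [4,8] − [3,8] + [3,4],
  ∂[6,7,9] = [7,9] − [6,9] + [6,7].
The resulting 27×18 matrix has rank 18, and its Smith normal form has invariant factors (1,1,1,1,1,1,1,1,1,1,1,1,1,1,1,1,1,2).

Computing H_k = (kernel of ∂_k) / (image of ∂_{k+1}):

  H_0: rank C_0 − rank ∂_1 = 9 − 8 = 1, and the invariant factors of ∂_1 are all 1, so H_0 = Z.
  H_1: rank ker ∂_1 − rank ∂_2 = (27 − 8) − 18 = 1, and ∂_2 has invariant factor 2 > 1, so H_1 = Z ⊕ Z/2.
  H_2: rank ker ∂_2 − rank ∂_3 = (18 − 18) − 0 = 0, and there is no ∂_3, so H_2 = 0.

As a check, the Euler characteristic is 9 − 27 + 18 = 0, which agrees with 1 − 1 + 0 = 0.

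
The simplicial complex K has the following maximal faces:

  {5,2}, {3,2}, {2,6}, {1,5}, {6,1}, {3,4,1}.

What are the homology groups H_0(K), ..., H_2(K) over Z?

We work with the vertex ordering 1 < 2 < 3 < 4 < 5 < 6. The simplices of K, each written with vertices in increasing order, are:

  0-simplices (6): [1], [2], [3], [4], [5], [6]
  1-simplices (8): [1,3], [1,4], [1,5], [1,6], [2,3], [2,5], [2,6], [3,4]
  2-simplices (1): [1,3,4]

so the chain groups are C_0 ≅ Z^6, C_1 ≅ Z^8, C_2 ≅ Z^1.

Boundary ∂_1: C_1 → C_0 sends each edge [p,q] (with p < q) to q − p. For instance
  ∂[1,4] = [4] − [1].
As a 6×8 matrix over Z this has rank 5, with invariant factors (1,1,1,1,1).

The boundary map ∂_2: C_2 → C_1 acts by ∂[p,q,r] = [q,r] − [p,r] + [p,q]. For instance
  ∂[1,3,4] = [3,4] − [1,4] + [1,3].
This gives a 8×1 integer matrix of rank 1; reducing to Smith normal form yields diagonal entries (1).

From H_k ≅ ker(∂_k) / im(∂_{k+1}) we obtain:

  H_0: rank C_0 − rank ∂_1 = 6 − 5 = 1, and the invariant factors of ∂_1 are all 1, so H_0 ≅ Z.
  H_1: rank ker ∂_1 − rank ∂_2 = (8 − 5) − 1 = 2, and the invariant factors of ∂_2 are all 1, so H_1 ≅ Z^2.
  H_2: rank ker ∂_2 − rank ∂_3 = (1 − 1) − 0 = 0, and there is no ∂_3, so H_2 ≅ 0.

H_0 = Z,  H_1 = Z^2,  H_2 = 0.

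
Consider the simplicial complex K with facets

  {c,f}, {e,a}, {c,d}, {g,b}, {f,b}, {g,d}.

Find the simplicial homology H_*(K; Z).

H_0 ≅ Z^2,  H_1 ≅ Z.

Order the vertices as a < b < c < d < e < f < g. Listing each simplex with vertices in this order, K has dimension 1 with simplices:

  0-simplices (7): a, b, c, d, e, f, g
  1-simplices (6): ae, bf, bg, cd, cf, dg

Hence C_0 ≅ Z^7, C_1 ≅ Z^6.

∂_1: C_1 → C_0 is given by ∂[p,q] = [q] − [p].
As a 7×6 matrix over Z this has rank 5, with invariant factors (1,1,1,1,1).

Reading off H_k = ker ∂_k / im ∂_{k+1}:

  H_0: rank C_0 − rank ∂_1 = 7 − 5 = 2, and the invariant factors of ∂_1 are all 1, so H_0 ≅ Z^2.
  H_1: rank ker ∂_1 − rank ∂_2 = (6 − 5) − 0 = 1, and there is no ∂_2, so H_1 ≅ Z.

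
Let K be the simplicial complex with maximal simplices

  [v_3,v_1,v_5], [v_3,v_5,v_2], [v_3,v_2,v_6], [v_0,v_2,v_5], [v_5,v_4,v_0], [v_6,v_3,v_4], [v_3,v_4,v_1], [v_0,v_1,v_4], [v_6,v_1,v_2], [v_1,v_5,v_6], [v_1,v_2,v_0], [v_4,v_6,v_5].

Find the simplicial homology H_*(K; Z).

H_0 ≅ Z,  H_1 ≅ Z/2Z,  H_2 = 0.

K has 7 vertices, 18 edges, 12 triangles.
rank ∂_0 = 0, rank ∂_1 = 6 ⇒ b_0 = 7 − 0 − 6 = 1; all invariant factors of ∂_1 are 1 so no torsion. So H_0 ≅ Z.
rank ∂_1 = 6, rank ∂_2 = 12 ⇒ b_1 = 18 − 6 − 12 = 0; ∂_2 has invariant factor(s) [2] giving torsion. So H_1 ≅ Z/2Z.
rank ∂_2 = 12, rank ∂_3 = 0 ⇒ b_2 = 12 − 12 − 0 = 0. So H_2 ≅ 0.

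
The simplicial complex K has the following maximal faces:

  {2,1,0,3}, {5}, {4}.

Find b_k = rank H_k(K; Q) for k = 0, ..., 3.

b_0 = 3, b_1 = 0, b_2 = 0, b_3 = 0.

We work with the vertex ordering 0 < 1 < 2 < 3 < 4 < 5. The simplices of K, each written with vertices in increasing order, are:

  0-simplices (6): [0], [1], [2], [3], [4], [5]
  1-simplices (6): [0,1], [0,2], [0,3], [1,2], [1,3], [2,3]
  2-simplices (4): [0,1,2], [0,1,3], [0,2,3], [1,2,3]
  3-simplices (1): [0,1,2,3]

giving chain groups C_0 ≅ Z^6, C_1 ≅ Z^6, C_2 ≅ Z^4, C_3 ≅ Z^1.

Boundary ∂_1: C_1 → C_0 maps an edge to its endpoints' difference, ∂[p,q] = q − p. For instance
  ∂[0,1] = [1] − [0].
As a 6×6 matrix over Z this has rank 3, with invariant factors (1,1,1).

Boundary ∂_2: C_2 → C_1 maps a triangle to the signed sum of its edges. For instance
  ∂[0,1,3] = [1,3] − [0,3] + [0,1],
  ∂[0,1,2] = [1,2] − [0,2] + [0,1].
This gives a 6×4 integer matrix of rank 3; reducing to Smith normal form yields diagonal entries (1,1,1).

Boundary ∂_3: C_3 → C_2 sends each 3-simplex σ to the alternating sum Σ_i (−1)^i (σ with its i-th vertex removed). For instance
  ∂[0,1,2,3] = [1,2,3] − [0,2,3] + [0,1,3] − [0,1,2].
The resulting 4×1 matrix has rank 1, and its Smith normal form has invariant factors (1).

Reading off H_k = ker ∂_k / im ∂_{k+1}:

  H_0: rank C_0 − rank ∂_1 = 6 − 3 = 3, and the invariant factors of ∂_1 are all 1, so H_0 ≅ Z^3.
  H_1: rank ker ∂_1 − rank ∂_2 = (6 − 3) − 3 = 0, and the invariant factors of ∂_2 are all 1, so H_1 ≅ 0.
  H_2: rank ker ∂_2 − rank ∂_3 = (4 − 3) − 1 = 0, and the invariant factors of ∂_3 are all 1, so H_2 ≅ 0.
  H_3: rank ker ∂_3 − rank ∂_4 = (1 − 1) − 0 = 0, and there is no ∂_4, so H_3 ≅ 0.

As a check, the Euler characteristic is 6 − 6 + 4 − 1 = 3, which agrees with 3 − 0 + 0 − 0 = 3.
(K is a triangulation of the disjoint union of a set of 2 points and the 3-simplex.)

Hence the Betti numbers are b_0 = 3, b_1 = 0, b_2 = 0, b_3 = 0.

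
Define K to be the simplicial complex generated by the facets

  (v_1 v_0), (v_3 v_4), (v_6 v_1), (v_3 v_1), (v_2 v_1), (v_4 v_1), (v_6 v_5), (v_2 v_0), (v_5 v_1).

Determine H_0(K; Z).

H_0 ≅ Z.

We work with the vertex ordering v_0 < v_1 < v_2 < v_3 < v_4 < v_5 < v_6. The simplices of K, each written with vertices in increasing order, are:

  0-simplices (7): [v_0], [v_1], [v_2], [v_3], [v_4], [v_5], [v_6]
  1-simplices (9): [v_0,v_1], [v_0,v_2], [v_1,v_2], [v_1,v_3], [v_1,v_4], [v_1,v_5], [v_1,v_6], [v_3,v_4], [v_5,v_6]

Hence C_0 ≅ Z^7, C_1 ≅ Z^9.

The boundary map ∂_1: C_1 → C_0 sends each edge [p,q] (with p < q) to q − p. For instance
  ∂[v_1,v_2] = [v_2] − [v_1].
This gives a 7×9 integer matrix of rank 6; reducing to Smith normal form yields diagonal entries (1,1,1,1,1,1).

Now H_k = ker ∂_k / im ∂_{k+1}, so:

  H_0: rank C_0 − rank ∂_1 = 7 − 6 = 1, and the invariant factors of ∂_1 are all 1, so H_0 = Z.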